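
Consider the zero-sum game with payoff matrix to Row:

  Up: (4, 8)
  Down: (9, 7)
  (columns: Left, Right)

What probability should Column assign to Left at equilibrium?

Row minima: Up → 4, Down → 7; maximin = 7.
Column maxima: Left → 9, Right → 8; minimax = 8.
7 ≠ 8, so there is no saddle point; optimal play is mixed.
Let Row play Up with probability p. Expected payoff against Left: 4p + 9(1−p) = −5p + 9; against Right: 8p + 7(1−p) = p + 7.
Setting these equal: −5p + 9 = p + 7 ⇒ −6p = -2 ⇒ p = 1/3, and the value is (-5)·(1/3) + 9 = 22/3.
For Column: with q = P(Left), equating Up's and Down's payoffs gives −4q + 8 = 2q + 7 ⇒ q = 1/6.

1/6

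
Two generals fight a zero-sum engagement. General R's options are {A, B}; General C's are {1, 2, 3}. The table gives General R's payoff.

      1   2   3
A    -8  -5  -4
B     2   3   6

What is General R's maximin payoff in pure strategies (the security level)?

Row minima: A → -8, B → 2.
The best of these is 2.

2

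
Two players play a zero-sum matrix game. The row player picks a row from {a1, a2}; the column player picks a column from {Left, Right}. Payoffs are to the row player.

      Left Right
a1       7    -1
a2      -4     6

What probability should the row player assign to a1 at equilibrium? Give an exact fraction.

Row minima: a1 → -1, a2 → -4; maximin = -1.
Column maxima: Left → 7, Right → 6; minimax = 6.
-1 ≠ 6, so there is no saddle point; optimal play is mixed.
Let the row player play a1 with probability p. Expected payoff against Left: 7p + (-4)(1−p) = 11p − 4; against Right: (-1)p + 6(1−p) = −7p + 6.
Setting these equal: 11p − 4 = −7p + 6 ⇒ 18p = 10 ⇒ p = 5/9, and the value is (11)·(5/9) − 4 = 19/9.
For the column player: with q = P(Left), equating a1's and a2's payoffs gives 8q − 1 = −10q + 6 ⇒ q = 7/18.

5/9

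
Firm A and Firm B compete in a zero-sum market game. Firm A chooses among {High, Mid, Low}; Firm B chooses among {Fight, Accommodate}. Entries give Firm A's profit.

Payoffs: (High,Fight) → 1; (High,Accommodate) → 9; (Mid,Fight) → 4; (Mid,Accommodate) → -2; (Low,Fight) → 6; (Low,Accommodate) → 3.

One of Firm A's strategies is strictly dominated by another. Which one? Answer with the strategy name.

Low gives a strictly higher payoff than Mid against every column: 6 > 4, 3 > -2.
So Mid is strictly dominated and Firm A never plays it.

Mid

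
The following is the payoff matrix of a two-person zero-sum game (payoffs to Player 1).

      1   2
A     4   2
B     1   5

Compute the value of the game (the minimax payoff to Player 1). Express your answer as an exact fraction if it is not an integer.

Row minima: A → 2, B → 1; maximin = 2.
Column maxima: 1 → 4, 2 → 5; minimax = 4.
2 ≠ 4, so there is no saddle point; optimal play is mixed.
Let Player 1 play A with probability p. Expected payoff against 1: 4p + 1(1−p) = 3p + 1; against 2: 2p + 5(1−p) = −3p + 5.
Setting these equal: 3p + 1 = −3p + 5 ⇒ 6p = 4 ⇒ p = 2/3, and the value is (3)·(2/3) + 1 = 3.
For Player 2: with q = P(1), equating A's and B's payoffs gives 2q + 2 = −4q + 5 ⇒ q = 1/2.

3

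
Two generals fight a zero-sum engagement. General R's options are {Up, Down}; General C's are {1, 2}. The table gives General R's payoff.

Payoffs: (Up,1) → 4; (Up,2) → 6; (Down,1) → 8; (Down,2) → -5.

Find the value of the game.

Row minima: Up → 4, Down → -5; maximin = 4.
Column maxima: 1 → 8, 2 → 6; minimax = 6.
4 ≠ 6, so there is no saddle point; optimal play is mixed.
Let General R play Up with probability p. Expected payoff against 1: 4p + 8(1−p) = −4p + 8; against 2: 6p + (-5)(1−p) = 11p − 5.
Setting these equal: −4p + 8 = 11p − 5 ⇒ −15p = -13 ⇒ p = 13/15, and the value is (-4)·(13/15) + 8 = 68/15.
For General C: with q = P(1), equating Up's and Down's payoffs gives −2q + 6 = 13q − 5 ⇒ q = 11/15.

68/15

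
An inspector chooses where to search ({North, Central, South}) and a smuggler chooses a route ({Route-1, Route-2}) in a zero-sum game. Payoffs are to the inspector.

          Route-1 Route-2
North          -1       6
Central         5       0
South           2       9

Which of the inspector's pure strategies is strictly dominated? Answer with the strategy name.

South gives a strictly higher payoff than North against every column: 2 > -1, 9 > 6.
So North is strictly dominated and the inspector never plays it.

North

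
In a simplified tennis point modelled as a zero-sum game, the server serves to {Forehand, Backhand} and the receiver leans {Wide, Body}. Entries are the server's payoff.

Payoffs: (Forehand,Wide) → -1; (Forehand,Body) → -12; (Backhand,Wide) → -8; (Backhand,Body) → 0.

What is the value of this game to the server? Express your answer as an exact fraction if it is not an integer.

Row minima: Forehand → -12, Backhand → -8; maximin = -8.
Column maxima: Wide → -1, Body → 0; minimax = -1.
-8 ≠ -1, so there is no saddle point; optimal play is mixed.
Let the server play Forehand with probability p. Expected payoff against Wide: (-1)p + (-8)(1−p) = 7p − 8; against Body: (-12)p + 0(1−p) = −12p.
Setting these equal: 7p − 8 = −12p ⇒ 19p = 8 ⇒ p = 8/19, and the value is (7)·(8/19) − 8 = -96/19.
For the receiver: with q = P(Wide), equating Forehand's and Backhand's payoffs gives 11q − 12 = −8q ⇒ q = 12/19.

-96/19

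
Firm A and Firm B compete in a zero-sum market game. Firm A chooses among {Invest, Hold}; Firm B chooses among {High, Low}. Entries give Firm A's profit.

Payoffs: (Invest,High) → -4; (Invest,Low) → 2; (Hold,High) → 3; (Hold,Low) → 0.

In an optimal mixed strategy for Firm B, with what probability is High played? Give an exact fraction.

Row minima: Invest → -4, Hold → 0; maximin = 0.
Column maxima: High → 3, Low → 2; minimax = 2.
0 ≠ 2, so there is no saddle point; optimal play is mixed.
Let Firm A play Invest with probability p. Expected payoff against High: (-4)p + 3(1−p) = −7p + 3; against Low: 2p + 0(1−p) = 2p.
Setting these equal: −7p + 3 = 2p ⇒ −9p = -3 ⇒ p = 1/3, and the value is (-7)·(1/3) + 3 = 2/3.
For Firm B: with q = P(High), equating Invest's and Hold's payoffs gives −6q + 2 = 3q ⇒ q = 2/9.

2/9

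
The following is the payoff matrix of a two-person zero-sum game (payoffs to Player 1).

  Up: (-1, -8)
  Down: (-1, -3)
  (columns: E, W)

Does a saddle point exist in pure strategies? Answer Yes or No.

Row minima: Up → -8, Down → -3; maximin = -3.
Column maxima: E → -1, W → -3; minimax = -3.
maximin = minimax = -3, so a saddle point exists.

Yes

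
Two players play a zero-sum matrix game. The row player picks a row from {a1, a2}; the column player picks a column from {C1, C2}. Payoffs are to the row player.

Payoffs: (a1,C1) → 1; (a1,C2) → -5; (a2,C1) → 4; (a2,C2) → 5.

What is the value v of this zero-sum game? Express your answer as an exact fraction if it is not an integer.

Row minima: a1 → -5, a2 → 4; maximin = 4.
Column maxima: C1 → 4, C2 → 5; minimax = 4.
Since maximin = minimax = 4, there is a saddle point and the value is 4.

4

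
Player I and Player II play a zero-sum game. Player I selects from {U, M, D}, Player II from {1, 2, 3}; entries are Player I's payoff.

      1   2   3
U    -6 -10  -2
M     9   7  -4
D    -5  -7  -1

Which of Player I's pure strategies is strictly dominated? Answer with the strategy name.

D gives a strictly higher payoff than U against every column: -5 > -6, -7 > -10, -1 > -2.
So U is strictly dominated and Player I never plays it.

U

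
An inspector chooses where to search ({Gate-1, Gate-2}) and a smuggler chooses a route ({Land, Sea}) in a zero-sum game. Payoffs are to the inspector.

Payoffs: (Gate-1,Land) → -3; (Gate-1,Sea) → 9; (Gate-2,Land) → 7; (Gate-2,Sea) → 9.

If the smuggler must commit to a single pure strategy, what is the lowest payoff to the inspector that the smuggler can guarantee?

7

Column maxima: Land → 7, Sea → 9.
The smallest of these is 7.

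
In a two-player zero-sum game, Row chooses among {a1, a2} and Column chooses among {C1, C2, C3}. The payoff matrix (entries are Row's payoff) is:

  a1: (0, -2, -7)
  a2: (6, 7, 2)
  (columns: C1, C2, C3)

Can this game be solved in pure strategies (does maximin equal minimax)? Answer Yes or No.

Row minima: a1 → -7, a2 → 2; maximin = 2.
Column maxima: C1 → 6, C2 → 7, C3 → 2; minimax = 2.
maximin = minimax = 2, so a saddle point exists.

Yes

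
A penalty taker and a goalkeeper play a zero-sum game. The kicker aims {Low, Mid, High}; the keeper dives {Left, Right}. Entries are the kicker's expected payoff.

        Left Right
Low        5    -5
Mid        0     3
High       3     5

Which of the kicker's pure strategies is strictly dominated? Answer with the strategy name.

High gives a strictly higher payoff than Mid against every column: 3 > 0, 5 > 3.
So Mid is strictly dominated and the kicker never plays it.

Mid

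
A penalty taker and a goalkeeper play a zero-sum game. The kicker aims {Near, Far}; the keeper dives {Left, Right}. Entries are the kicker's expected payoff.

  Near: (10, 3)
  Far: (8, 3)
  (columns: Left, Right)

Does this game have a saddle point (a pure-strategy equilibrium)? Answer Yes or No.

Row minima: Near → 3, Far → 3; maximin = 3.
Column maxima: Left → 10, Right → 3; minimax = 3.
maximin = minimax = 3, so a saddle point exists.

Yes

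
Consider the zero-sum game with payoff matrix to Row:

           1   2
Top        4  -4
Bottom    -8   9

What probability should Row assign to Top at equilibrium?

17/25

Row minima: Top → -4, Bottom → -8; maximin = -4.
Column maxima: 1 → 4, 2 → 9; minimax = 4.
-4 ≠ 4, so there is no saddle point; optimal play is mixed.
Let Row play Top with probability p. Expected payoff against 1: 4p + (-8)(1−p) = 12p − 8; against 2: (-4)p + 9(1−p) = −13p + 9.
Setting these equal: 12p − 8 = −13p + 9 ⇒ 25p = 17 ⇒ p = 17/25, and the value is (12)·(17/25) − 8 = 4/25.
For Column: with q = P(1), equating Top's and Bottom's payoffs gives 8q − 4 = −17q + 9 ⇒ q = 13/25.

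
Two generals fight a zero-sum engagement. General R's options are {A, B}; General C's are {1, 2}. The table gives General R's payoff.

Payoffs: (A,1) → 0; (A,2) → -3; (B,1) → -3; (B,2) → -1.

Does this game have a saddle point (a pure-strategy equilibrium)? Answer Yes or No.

No

Row minima: A → -3, B → -3; maximin = -3.
Column maxima: 1 → 0, 2 → -1; minimax = -1.
-3 ≠ -1, so no pure-strategy equilibrium exists.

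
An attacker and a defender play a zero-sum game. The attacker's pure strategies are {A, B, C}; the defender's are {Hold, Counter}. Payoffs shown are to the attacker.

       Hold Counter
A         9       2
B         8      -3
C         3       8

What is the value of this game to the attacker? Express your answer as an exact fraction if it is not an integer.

11/2

Row minima: A → 2, B → -3, C → 3; maximin = 3.
Column maxima: Hold → 9, Counter → 8; minimax = 8.
3 ≠ 8, so there is no saddle point; optimal play is mixed.
B is strictly dominated by A, so the attacker never plays it.
On the remaining 2×2 (A, C vs Hold, Counter):
Let the attacker play A with probability p. Expected payoff against Hold: 9p + 3(1−p) = 6p + 3; against Counter: 2p + 8(1−p) = −6p + 8.
Setting these equal: 6p + 3 = −6p + 8 ⇒ 12p = 5 ⇒ p = 5/12, and the value is (6)·(5/12) + 3 = 11/2.
For the defender: with q = P(Hold), equating A's and C's payoffs gives 7q + 2 = −5q + 8 ⇒ q = 1/2.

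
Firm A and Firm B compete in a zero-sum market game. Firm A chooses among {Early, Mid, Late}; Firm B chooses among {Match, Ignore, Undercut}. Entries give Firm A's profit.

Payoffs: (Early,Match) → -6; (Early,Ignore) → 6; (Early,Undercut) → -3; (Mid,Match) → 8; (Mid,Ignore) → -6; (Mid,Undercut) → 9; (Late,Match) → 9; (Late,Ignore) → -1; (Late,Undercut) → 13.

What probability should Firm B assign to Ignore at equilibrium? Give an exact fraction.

15/22

Row minima: Early → -6, Mid → -6, Late → -1; maximin = -1.
Column maxima: Match → 9, Ignore → 6, Undercut → 13; minimax = 6.
-1 ≠ 6, so there is no saddle point; optimal play is mixed.
Mid is strictly dominated by Late, so Firm A never plays it.
Undercut is strictly dominated by Match (it gives Firm A strictly more in every row), so Firm B never plays it.
On the remaining 2×2 (Early, Late vs Match, Ignore):
Let Firm A play Early with probability p. Expected payoff against Match: (-6)p + 9(1−p) = −15p + 9; against Ignore: 6p + (-1)(1−p) = 7p − 1.
Setting these equal: −15p + 9 = 7p − 1 ⇒ −22p = -10 ⇒ p = 5/11, and the value is (-15)·(5/11) + 9 = 24/11.
For Firm B: with q = P(Match), equating Early's and Late's payoffs gives −12q + 6 = 10q − 1 ⇒ q = 7/22.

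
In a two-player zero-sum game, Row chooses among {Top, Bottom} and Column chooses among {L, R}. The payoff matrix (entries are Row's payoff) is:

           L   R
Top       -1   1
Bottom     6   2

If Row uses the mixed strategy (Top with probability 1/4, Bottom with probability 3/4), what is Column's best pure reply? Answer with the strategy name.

R

If Column plays L, Row's expected payoff is (1/4)·(-1) + (3/4)·6 = 17/4.
If Column plays R, Row's expected payoff is (1/4)·1 + (3/4)·2 = 7/4.
Column minimizes Row's payoff; the smallest is 7/4, so the best response is R.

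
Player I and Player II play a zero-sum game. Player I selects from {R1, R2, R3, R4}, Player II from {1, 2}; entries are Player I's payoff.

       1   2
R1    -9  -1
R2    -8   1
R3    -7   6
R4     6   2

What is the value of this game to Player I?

50/17

Row minima: R1 → -9, R2 → -8, R3 → -7, R4 → 2; maximin = 2.
Column maxima: 1 → 6, 2 → 6; minimax = 6.
2 ≠ 6, so there is no saddle point; optimal play is mixed.
R1 is strictly dominated by R2, so Player I never plays it.
R2 is strictly dominated by R3, so Player I never plays it.
On the remaining 2×2 (R3, R4 vs 1, 2):
Let Player I play R3 with probability p. Expected payoff against 1: (-7)p + 6(1−p) = −13p + 6; against 2: 6p + 2(1−p) = 4p + 2.
Setting these equal: −13p + 6 = 4p + 2 ⇒ −17p = -4 ⇒ p = 4/17, and the value is (-13)·(4/17) + 6 = 50/17.
For Player II: with q = P(1), equating R3's and R4's payoffs gives −13q + 6 = 4q + 2 ⇒ q = 4/17.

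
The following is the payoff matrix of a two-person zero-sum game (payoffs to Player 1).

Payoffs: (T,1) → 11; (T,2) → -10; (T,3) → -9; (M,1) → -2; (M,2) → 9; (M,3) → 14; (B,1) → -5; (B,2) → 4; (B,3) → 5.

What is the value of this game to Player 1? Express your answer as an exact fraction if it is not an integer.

79/32

Row minima: T → -10, M → -2, B → -5; maximin = -2.
Column maxima: 1 → 11, 2 → 9, 3 → 14; minimax = 9.
-2 ≠ 9, so there is no saddle point; optimal play is mixed.
B is strictly dominated by M, so Player 1 never plays it.
3 is strictly dominated by 2 (it gives Player 1 strictly more in every row), so Player 2 never plays it.
On the remaining 2×2 (T, M vs 1, 2):
Let Player 1 play T with probability p. Expected payoff against 1: 11p + (-2)(1−p) = 13p − 2; against 2: (-10)p + 9(1−p) = −19p + 9.
Setting these equal: 13p − 2 = −19p + 9 ⇒ 32p = 11 ⇒ p = 11/32, and the value is (13)·(11/32) − 2 = 79/32.
For Player 2: with q = P(1), equating T's and M's payoffs gives 21q − 10 = −11q + 9 ⇒ q = 19/32.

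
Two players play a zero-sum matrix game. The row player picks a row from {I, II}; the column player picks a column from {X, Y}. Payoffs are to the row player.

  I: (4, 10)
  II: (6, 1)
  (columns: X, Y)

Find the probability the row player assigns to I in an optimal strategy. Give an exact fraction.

5/11

Row minima: I → 4, II → 1; maximin = 4.
Column maxima: X → 6, Y → 10; minimax = 6.
4 ≠ 6, so there is no saddle point; optimal play is mixed.
Let the row player play I with probability p. Expected payoff against X: 4p + 6(1−p) = −2p + 6; against Y: 10p + 1(1−p) = 9p + 1.
Setting these equal: −2p + 6 = 9p + 1 ⇒ −11p = -5 ⇒ p = 5/11, and the value is (-2)·(5/11) + 6 = 56/11.
For the column player: with q = P(X), equating I's and II's payoffs gives −6q + 10 = 5q + 1 ⇒ q = 9/11.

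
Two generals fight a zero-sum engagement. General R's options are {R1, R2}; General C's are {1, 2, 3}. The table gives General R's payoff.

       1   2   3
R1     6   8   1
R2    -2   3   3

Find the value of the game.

2

Row minima: R1 → 1, R2 → -2; maximin = 1.
Column maxima: 1 → 6, 2 → 8, 3 → 3; minimax = 3.
1 ≠ 3, so there is no saddle point; optimal play is mixed.
2 is strictly dominated by 1 (it gives General R strictly more in every row), so General C never plays it.
On the remaining 2×2 (R1, R2 vs 1, 3):
Let General R play R1 with probability p. Expected payoff against 1: 6p + (-2)(1−p) = 8p − 2; against 3: 1p + 3(1−p) = −2p + 3.
Setting these equal: 8p − 2 = −2p + 3 ⇒ 10p = 5 ⇒ p = 1/2, and the value is (8)·(1/2) − 2 = 2.
For General C: with q = P(1), equating R1's and R2's payoffs gives 5q + 1 = −5q + 3 ⇒ q = 1/5.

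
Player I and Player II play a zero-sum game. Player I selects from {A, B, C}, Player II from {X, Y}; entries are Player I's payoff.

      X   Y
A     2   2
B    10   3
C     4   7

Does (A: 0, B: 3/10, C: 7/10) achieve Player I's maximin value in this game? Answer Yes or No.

Yes

Against X this mix gives (3/10)·10 + (7/10)·4 = 29/5.
Against Y this mix gives (3/10)·3 + (7/10)·7 = 29/5.
All of Player II's active replies (X, Y) yield 29/5, and no column does worse for Player I. The mix makes Player II indifferent and guarantees 29/5, so it is optimal.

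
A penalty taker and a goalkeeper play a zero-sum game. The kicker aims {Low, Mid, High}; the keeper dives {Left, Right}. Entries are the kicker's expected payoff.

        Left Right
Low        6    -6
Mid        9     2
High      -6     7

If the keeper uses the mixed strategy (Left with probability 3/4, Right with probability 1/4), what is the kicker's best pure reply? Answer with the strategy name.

Expected payoff of Low: (3/4)·6 + (1/4)·(-6) = 3.
Expected payoff of Mid: (3/4)·9 + (1/4)·2 = 29/4.
Expected payoff of High: (3/4)·(-6) + (1/4)·7 = -11/4.
The largest is 29/4, so the kicker's best response is Mid.

Mid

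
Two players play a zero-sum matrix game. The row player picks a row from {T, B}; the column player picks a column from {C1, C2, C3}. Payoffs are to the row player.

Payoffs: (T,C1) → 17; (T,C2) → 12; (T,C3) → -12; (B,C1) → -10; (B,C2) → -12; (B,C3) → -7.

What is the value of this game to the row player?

Row minima: T → -12, B → -12; maximin = -12.
Column maxima: C1 → 17, C2 → 12, C3 → -7; minimax = -7.
-12 ≠ -7, so there is no saddle point; optimal play is mixed.
C1 is strictly dominated by C2 (it gives the row player strictly more in every row), so the column player never plays it.
On the remaining 2×2 (T, B vs C2, C3):
Let the row player play T with probability p. Expected payoff against C2: 12p + (-12)(1−p) = 24p − 12; against C3: (-12)p + (-7)(1−p) = −5p − 7.
Setting these equal: 24p − 12 = −5p − 7 ⇒ 29p = 5 ⇒ p = 5/29, and the value is (24)·(5/29) − 12 = -228/29.
For the column player: with q = P(C2), equating T's and B's payoffs gives 24q − 12 = −5q − 7 ⇒ q = 5/29.

-228/29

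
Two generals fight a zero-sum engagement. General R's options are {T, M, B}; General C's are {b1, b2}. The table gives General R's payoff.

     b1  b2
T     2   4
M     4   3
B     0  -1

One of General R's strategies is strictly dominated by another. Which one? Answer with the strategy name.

B

T gives a strictly higher payoff than B against every column: 2 > 0, 4 > -1.
So B is strictly dominated and General R never plays it.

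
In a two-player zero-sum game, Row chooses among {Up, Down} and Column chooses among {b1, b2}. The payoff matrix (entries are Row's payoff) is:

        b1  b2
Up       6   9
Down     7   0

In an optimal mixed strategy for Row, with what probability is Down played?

Row minima: Up → 6, Down → 0; maximin = 6.
Column maxima: b1 → 7, b2 → 9; minimax = 7.
6 ≠ 7, so there is no saddle point; optimal play is mixed.
Let Row play Up with probability p. Expected payoff against b1: 6p + 7(1−p) = −p + 7; against b2: 9p + 0(1−p) = 9p.
Setting these equal: −p + 7 = 9p ⇒ −10p = -7 ⇒ p = 7/10, and the value is (-1)·(7/10) + 7 = 63/10.
For Column: with q = P(b1), equating Up's and Down's payoffs gives −3q + 9 = 7q ⇒ q = 9/10.

3/10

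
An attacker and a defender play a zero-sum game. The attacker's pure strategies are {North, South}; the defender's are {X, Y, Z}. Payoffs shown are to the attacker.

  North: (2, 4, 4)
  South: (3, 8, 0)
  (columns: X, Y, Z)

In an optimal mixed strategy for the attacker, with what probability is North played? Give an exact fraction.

Row minima: North → 2, South → 0; maximin = 2.
Column maxima: X → 3, Y → 8, Z → 4; minimax = 3.
2 ≠ 3, so there is no saddle point; optimal play is mixed.
Y is strictly dominated by X (it gives the attacker strictly more in every row), so the defender never plays it.
On the remaining 2×2 (North, South vs X, Z):
Let the attacker play North with probability p. Expected payoff against X: 2p + 3(1−p) = −p + 3; against Z: 4p + 0(1−p) = 4p.
Setting these equal: −p + 3 = 4p ⇒ −5p = -3 ⇒ p = 3/5, and the value is (-1)·(3/5) + 3 = 12/5.
For the defender: with q = P(X), equating North's and South's payoffs gives −2q + 4 = 3q ⇒ q = 4/5.

3/5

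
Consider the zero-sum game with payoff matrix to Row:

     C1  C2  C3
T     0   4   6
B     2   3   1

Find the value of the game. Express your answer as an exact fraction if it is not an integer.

12/7

Row minima: T → 0, B → 1; maximin = 1.
Column maxima: C1 → 2, C2 → 4, C3 → 6; minimax = 2.
1 ≠ 2, so there is no saddle point; optimal play is mixed.
C2 is strictly dominated by C1 (it gives Row strictly more in every row), so Column never plays it.
On the remaining 2×2 (T, B vs C1, C3):
Let Row play T with probability p. Expected payoff against C1: 0p + 2(1−p) = −2p + 2; against C3: 6p + 1(1−p) = 5p + 1.
Setting these equal: −2p + 2 = 5p + 1 ⇒ −7p = -1 ⇒ p = 1/7, and the value is (-2)·(1/7) + 2 = 12/7.
For Column: with q = P(C1), equating T's and B's payoffs gives −6q + 6 = q + 1 ⇒ q = 5/7.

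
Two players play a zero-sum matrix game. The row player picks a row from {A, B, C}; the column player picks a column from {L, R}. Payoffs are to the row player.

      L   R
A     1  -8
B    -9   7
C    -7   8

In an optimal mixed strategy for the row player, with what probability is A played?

5/8

Row minima: A → -8, B → -9, C → -7; maximin = -7.
Column maxima: L → 1, R → 8; minimax = 1.
-7 ≠ 1, so there is no saddle point; optimal play is mixed.
B is strictly dominated by C, so the row player never plays it.
On the remaining 2×2 (A, C vs L, R):
Let the row player play A with probability p. Expected payoff against L: 1p + (-7)(1−p) = 8p − 7; against R: (-8)p + 8(1−p) = −16p + 8.
Setting these equal: 8p − 7 = −16p + 8 ⇒ 24p = 15 ⇒ p = 5/8, and the value is (8)·(5/8) − 7 = -2.
For the column player: with q = P(L), equating A's and C's payoffs gives 9q − 8 = −15q + 8 ⇒ q = 2/3.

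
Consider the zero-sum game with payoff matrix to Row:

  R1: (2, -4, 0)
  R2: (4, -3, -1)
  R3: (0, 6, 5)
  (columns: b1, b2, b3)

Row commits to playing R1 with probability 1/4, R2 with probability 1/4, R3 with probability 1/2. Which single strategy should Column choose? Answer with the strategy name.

If Column plays b1, Row's expected payoff is (1/4)·2 + (1/4)·4 + (1/2)·0 = 3/2.
If Column plays b2, Row's expected payoff is (1/4)·(-4) + (1/4)·(-3) + (1/2)·6 = 5/4.
If Column plays b3, Row's expected payoff is (1/4)·0 + (1/4)·(-1) + (1/2)·5 = 9/4.
Column minimizes Row's payoff; the smallest is 5/4, so the best response is b2.

b2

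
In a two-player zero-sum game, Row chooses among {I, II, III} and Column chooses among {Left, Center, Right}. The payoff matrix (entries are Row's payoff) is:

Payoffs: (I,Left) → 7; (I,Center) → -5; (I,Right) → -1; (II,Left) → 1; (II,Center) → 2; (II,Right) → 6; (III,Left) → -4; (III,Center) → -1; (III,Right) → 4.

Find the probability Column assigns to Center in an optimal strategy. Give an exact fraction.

6/13

Row minima: I → -5, II → 1, III → -4; maximin = 1.
Column maxima: Left → 7, Center → 2, Right → 6; minimax = 2.
1 ≠ 2, so there is no saddle point; optimal play is mixed.
III is strictly dominated by II, so Row never plays it.
Right is strictly dominated by Center (it gives Row strictly more in every row), so Column never plays it.
On the remaining 2×2 (I, II vs Left, Center):
Let Row play I with probability p. Expected payoff against Left: 7p + 1(1−p) = 6p + 1; against Center: (-5)p + 2(1−p) = −7p + 2.
Setting these equal: 6p + 1 = −7p + 2 ⇒ 13p = 1 ⇒ p = 1/13, and the value is (6)·(1/13) + 1 = 19/13.
For Column: with q = P(Left), equating I's and II's payoffs gives 12q − 5 = −q + 2 ⇒ q = 7/13.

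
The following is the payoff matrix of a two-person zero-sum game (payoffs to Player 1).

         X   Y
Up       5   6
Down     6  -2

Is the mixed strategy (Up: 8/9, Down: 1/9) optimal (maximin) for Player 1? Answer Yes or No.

Against X this mix gives (8/9)·5 + (1/9)·6 = 46/9.
Against Y this mix gives (8/9)·6 + (1/9)·(-2) = 46/9.
All of Player 2's active replies (X, Y) yield 46/9, and no column does worse for Player 1. The mix makes Player 2 indifferent and guarantees 46/9, so it is optimal.

Yes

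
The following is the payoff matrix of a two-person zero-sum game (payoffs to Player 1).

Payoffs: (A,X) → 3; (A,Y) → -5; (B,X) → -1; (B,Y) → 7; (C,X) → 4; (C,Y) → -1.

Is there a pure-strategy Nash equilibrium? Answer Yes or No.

No

Row minima: A → -5, B → -1, C → -1; maximin = -1.
Column maxima: X → 4, Y → 7; minimax = 4.
-1 ≠ 4, so no pure-strategy equilibrium exists.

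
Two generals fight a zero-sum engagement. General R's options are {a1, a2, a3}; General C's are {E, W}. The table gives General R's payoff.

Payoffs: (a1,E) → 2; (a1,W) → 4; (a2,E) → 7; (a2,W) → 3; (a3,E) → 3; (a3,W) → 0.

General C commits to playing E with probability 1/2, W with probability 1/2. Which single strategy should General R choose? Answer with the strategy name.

Expected payoff of a1: (1/2)·2 + (1/2)·4 = 3.
Expected payoff of a2: (1/2)·7 + (1/2)·3 = 5.
Expected payoff of a3: (1/2)·3 + (1/2)·0 = 3/2.
The largest is 5, so General R's best response is a2.

a2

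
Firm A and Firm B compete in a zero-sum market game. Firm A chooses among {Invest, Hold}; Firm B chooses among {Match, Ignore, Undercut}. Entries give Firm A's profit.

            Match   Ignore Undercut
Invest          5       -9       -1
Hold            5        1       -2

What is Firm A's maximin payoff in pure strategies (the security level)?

-2

Row minima: Invest → -9, Hold → -2.
The best of these is -2.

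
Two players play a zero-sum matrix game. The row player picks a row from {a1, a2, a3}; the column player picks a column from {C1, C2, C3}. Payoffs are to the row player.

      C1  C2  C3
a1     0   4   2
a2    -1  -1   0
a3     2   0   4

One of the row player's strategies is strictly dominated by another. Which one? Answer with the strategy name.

a1 gives a strictly higher payoff than a2 against every column: 0 > -1, 4 > -1, 2 > 0.
So a2 is strictly dominated and the row player never plays it.

a2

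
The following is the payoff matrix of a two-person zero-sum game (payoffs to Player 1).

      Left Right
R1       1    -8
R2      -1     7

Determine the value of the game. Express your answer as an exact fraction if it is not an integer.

Row minima: R1 → -8, R2 → -1; maximin = -1.
Column maxima: Left → 1, Right → 7; minimax = 1.
-1 ≠ 1, so there is no saddle point; optimal play is mixed.
Let Player 1 play R1 with probability p. Expected payoff against Left: 1p + (-1)(1−p) = 2p − 1; against Right: (-8)p + 7(1−p) = −15p + 7.
Setting these equal: 2p − 1 = −15p + 7 ⇒ 17p = 8 ⇒ p = 8/17, and the value is (2)·(8/17) − 1 = -1/17.
For Player 2: with q = P(Left), equating R1's and R2's payoffs gives 9q − 8 = −8q + 7 ⇒ q = 15/17.

-1/17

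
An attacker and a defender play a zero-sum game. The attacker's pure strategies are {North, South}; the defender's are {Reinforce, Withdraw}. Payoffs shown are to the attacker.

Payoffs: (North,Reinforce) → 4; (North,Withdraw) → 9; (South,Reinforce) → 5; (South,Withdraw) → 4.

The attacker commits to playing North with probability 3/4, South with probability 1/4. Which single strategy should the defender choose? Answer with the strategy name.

If the defender plays Reinforce, the attacker's expected payoff is (3/4)·4 + (1/4)·5 = 17/4.
If the defender plays Withdraw, the attacker's expected payoff is (3/4)·9 + (1/4)·4 = 31/4.
The defender minimizes the attacker's payoff; the smallest is 17/4, so the best response is Reinforce.

Reinforce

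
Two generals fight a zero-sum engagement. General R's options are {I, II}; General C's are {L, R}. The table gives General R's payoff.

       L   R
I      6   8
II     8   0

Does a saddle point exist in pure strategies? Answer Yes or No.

No

Row minima: I → 6, II → 0; maximin = 6.
Column maxima: L → 8, R → 8; minimax = 8.
6 ≠ 8, so no pure-strategy equilibrium exists.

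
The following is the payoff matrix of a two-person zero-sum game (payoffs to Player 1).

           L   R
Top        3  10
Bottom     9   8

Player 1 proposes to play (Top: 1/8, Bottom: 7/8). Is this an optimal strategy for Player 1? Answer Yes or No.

Against L this mix gives (1/8)·3 + (7/8)·9 = 33/4.
Against R this mix gives (1/8)·10 + (7/8)·8 = 33/4.
All of Player 2's active replies (L, R) yield 33/4, and no column does worse for Player 1. The mix makes Player 2 indifferent and guarantees 33/4, so it is optimal.

Yes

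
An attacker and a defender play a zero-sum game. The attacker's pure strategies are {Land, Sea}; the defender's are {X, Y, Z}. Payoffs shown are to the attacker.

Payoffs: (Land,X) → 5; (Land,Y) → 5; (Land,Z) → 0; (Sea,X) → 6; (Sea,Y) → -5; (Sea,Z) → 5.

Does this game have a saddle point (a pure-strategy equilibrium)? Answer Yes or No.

Row minima: Land → 0, Sea → -5; maximin = 0.
Column maxima: X → 6, Y → 5, Z → 5; minimax = 5.
0 ≠ 5, so no pure-strategy equilibrium exists.

No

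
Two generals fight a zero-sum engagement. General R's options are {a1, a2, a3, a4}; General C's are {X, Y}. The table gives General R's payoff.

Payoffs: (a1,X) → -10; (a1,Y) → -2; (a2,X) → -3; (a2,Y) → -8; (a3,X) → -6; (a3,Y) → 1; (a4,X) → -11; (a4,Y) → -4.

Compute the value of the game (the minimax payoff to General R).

Row minima: a1 → -10, a2 → -8, a3 → -6, a4 → -11; maximin = -6.
Column maxima: X → -3, Y → 1; minimax = -3.
-6 ≠ -3, so there is no saddle point; optimal play is mixed.
a1 is strictly dominated by a3, so General R never plays it.
a4 is strictly dominated by a3, so General R never plays it.
On the remaining 2×2 (a2, a3 vs X, Y):
Let General R play a2 with probability p. Expected payoff against X: (-3)p + (-6)(1−p) = 3p − 6; against Y: (-8)p + 1(1−p) = −9p + 1.
Setting these equal: 3p − 6 = −9p + 1 ⇒ 12p = 7 ⇒ p = 7/12, and the value is (3)·(7/12) − 6 = -17/4.
For General C: with q = P(X), equating a2's and a3's payoffs gives 5q − 8 = −7q + 1 ⇒ q = 3/4.

-17/4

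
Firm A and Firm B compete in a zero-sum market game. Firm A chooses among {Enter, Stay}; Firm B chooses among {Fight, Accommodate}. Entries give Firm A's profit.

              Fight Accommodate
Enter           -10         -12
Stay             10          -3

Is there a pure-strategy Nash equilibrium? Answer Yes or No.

Yes

Row minima: Enter → -12, Stay → -3; maximin = -3.
Column maxima: Fight → 10, Accommodate → -3; minimax = -3.
maximin = minimax = -3, so a saddle point exists.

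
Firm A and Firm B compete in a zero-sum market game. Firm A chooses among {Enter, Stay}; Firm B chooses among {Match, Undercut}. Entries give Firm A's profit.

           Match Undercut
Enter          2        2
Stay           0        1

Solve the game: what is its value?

2

Row minima: Enter → 2, Stay → 0; maximin = 2.
Column maxima: Match → 2, Undercut → 2; minimax = 2.
Since maximin = minimax = 2, there is a saddle point and the value is 2.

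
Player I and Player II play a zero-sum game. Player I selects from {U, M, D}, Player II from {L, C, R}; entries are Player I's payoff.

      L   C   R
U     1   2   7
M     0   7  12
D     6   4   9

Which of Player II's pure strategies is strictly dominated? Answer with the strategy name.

R

L holds Player I's payoff strictly below R in every row: 1 < 7, 0 < 12, 6 < 9.
So R is strictly dominated for Player II.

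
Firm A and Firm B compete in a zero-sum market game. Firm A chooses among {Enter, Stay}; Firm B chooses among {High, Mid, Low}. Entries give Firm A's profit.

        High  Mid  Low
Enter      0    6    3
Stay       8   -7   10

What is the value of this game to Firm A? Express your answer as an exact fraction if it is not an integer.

16/7

Row minima: Enter → 0, Stay → -7; maximin = 0.
Column maxima: High → 8, Mid → 6, Low → 10; minimax = 6.
0 ≠ 6, so there is no saddle point; optimal play is mixed.
Low is strictly dominated by High (it gives Firm A strictly more in every row), so Firm B never plays it.
On the remaining 2×2 (Enter, Stay vs High, Mid):
Let Firm A play Enter with probability p. Expected payoff against High: 0p + 8(1−p) = −8p + 8; against Mid: 6p + (-7)(1−p) = 13p − 7.
Setting these equal: −8p + 8 = 13p − 7 ⇒ −21p = -15 ⇒ p = 5/7, and the value is (-8)·(5/7) + 8 = 16/7.
For Firm B: with q = P(High), equating Enter's and Stay's payoffs gives −6q + 6 = 15q − 7 ⇒ q = 13/21.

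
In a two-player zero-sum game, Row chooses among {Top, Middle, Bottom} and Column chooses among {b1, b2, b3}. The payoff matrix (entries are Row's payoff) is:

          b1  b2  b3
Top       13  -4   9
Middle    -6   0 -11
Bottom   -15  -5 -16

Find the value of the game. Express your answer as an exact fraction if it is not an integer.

Row minima: Top → -4, Middle → -11, Bottom → -16; maximin = -4.
Column maxima: b1 → 13, b2 → 0, b3 → 9; minimax = 0.
-4 ≠ 0, so there is no saddle point; optimal play is mixed.
Bottom is strictly dominated by Top, so Row never plays it.
b1 is strictly dominated by b3 (it gives Row strictly more in every row), so Column never plays it.
On the remaining 2×2 (Top, Middle vs b2, b3):
Let Row play Top with probability p. Expected payoff against b2: (-4)p + 0(1−p) = −4p; against b3: 9p + (-11)(1−p) = 20p − 11.
Setting these equal: −4p = 20p − 11 ⇒ −24p = -11 ⇒ p = 11/24, and the value is (-4)·(11/24) = -11/6.
For Column: with q = P(b2), equating Top's and Middle's payoffs gives −13q + 9 = 11q − 11 ⇒ q = 5/6.

-11/6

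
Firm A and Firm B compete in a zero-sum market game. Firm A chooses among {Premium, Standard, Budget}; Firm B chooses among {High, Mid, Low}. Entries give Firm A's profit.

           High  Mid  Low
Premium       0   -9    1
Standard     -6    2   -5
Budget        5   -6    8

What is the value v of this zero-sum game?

-26/19

Row minima: Premium → -9, Standard → -6, Budget → -6; maximin = -6.
Column maxima: High → 5, Mid → 2, Low → 8; minimax = 2.
-6 ≠ 2, so there is no saddle point; optimal play is mixed.
Premium is strictly dominated by Budget, so Firm A never plays it.
Low is strictly dominated by High (it gives Firm A strictly more in every row), so Firm B never plays it.
On the remaining 2×2 (Standard, Budget vs High, Mid):
Let Firm A play Standard with probability p. Expected payoff against High: (-6)p + 5(1−p) = −11p + 5; against Mid: 2p + (-6)(1−p) = 8p − 6.
Setting these equal: −11p + 5 = 8p − 6 ⇒ −19p = -11 ⇒ p = 11/19, and the value is (-11)·(11/19) + 5 = -26/19.
For Firm B: with q = P(High), equating Standard's and Budget's payoffs gives −8q + 2 = 11q − 6 ⇒ q = 8/19.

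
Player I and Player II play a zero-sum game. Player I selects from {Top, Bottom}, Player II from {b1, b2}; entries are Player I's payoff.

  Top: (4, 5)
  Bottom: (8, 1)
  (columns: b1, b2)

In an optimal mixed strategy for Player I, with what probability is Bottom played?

Row minima: Top → 4, Bottom → 1; maximin = 4.
Column maxima: b1 → 8, b2 → 5; minimax = 5.
4 ≠ 5, so there is no saddle point; optimal play is mixed.
Let Player I play Top with probability p. Expected payoff against b1: 4p + 8(1−p) = −4p + 8; against b2: 5p + 1(1−p) = 4p + 1.
Setting these equal: −4p + 8 = 4p + 1 ⇒ −8p = -7 ⇒ p = 7/8, and the value is (-4)·(7/8) + 8 = 9/2.
For Player II: with q = P(b1), equating Top's and Bottom's payoffs gives −q + 5 = 7q + 1 ⇒ q = 1/2.

1/8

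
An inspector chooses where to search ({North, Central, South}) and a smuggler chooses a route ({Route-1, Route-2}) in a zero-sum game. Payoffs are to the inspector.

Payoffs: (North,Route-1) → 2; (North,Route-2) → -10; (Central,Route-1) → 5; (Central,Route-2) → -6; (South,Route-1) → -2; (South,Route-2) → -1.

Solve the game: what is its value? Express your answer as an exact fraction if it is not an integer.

Row minima: North → -10, Central → -6, South → -2; maximin = -2.
Column maxima: Route-1 → 5, Route-2 → -1; minimax = -1.
-2 ≠ -1, so there is no saddle point; optimal play is mixed.
North is strictly dominated by Central, so the inspector never plays it.
On the remaining 2×2 (Central, South vs Route-1, Route-2):
Let the inspector play Central with probability p. Expected payoff against Route-1: 5p + (-2)(1−p) = 7p − 2; against Route-2: (-6)p + (-1)(1−p) = −5p − 1.
Setting these equal: 7p − 2 = −5p − 1 ⇒ 12p = 1 ⇒ p = 1/12, and the value is (7)·(1/12) − 2 = -17/12.
For the smuggler: with q = P(Route-1), equating Central's and South's payoffs gives 11q − 6 = −q − 1 ⇒ q = 5/12.

-17/12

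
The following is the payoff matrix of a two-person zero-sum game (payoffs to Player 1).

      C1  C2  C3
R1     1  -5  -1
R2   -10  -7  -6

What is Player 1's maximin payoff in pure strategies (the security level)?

-5

Row minima: R1 → -5, R2 → -10.
The best of these is -5.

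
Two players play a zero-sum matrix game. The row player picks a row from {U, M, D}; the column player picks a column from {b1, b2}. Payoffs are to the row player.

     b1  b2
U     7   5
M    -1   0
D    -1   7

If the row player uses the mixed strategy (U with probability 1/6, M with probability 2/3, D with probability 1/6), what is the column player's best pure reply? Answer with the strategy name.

b1

If the column player plays b1, the row player's expected payoff is (1/6)·7 + (2/3)·(-1) + (1/6)·(-1) = 1/3.
If the column player plays b2, the row player's expected payoff is (1/6)·5 + (2/3)·0 + (1/6)·7 = 2.
The column player minimizes the row player's payoff; the smallest is 1/3, so the best response is b1.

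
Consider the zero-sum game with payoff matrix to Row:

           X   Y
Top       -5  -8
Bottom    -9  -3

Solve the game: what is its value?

-19/3

Row minima: Top → -8, Bottom → -9; maximin = -8.
Column maxima: X → -5, Y → -3; minimax = -5.
-8 ≠ -5, so there is no saddle point; optimal play is mixed.
Let Row play Top with probability p. Expected payoff against X: (-5)p + (-9)(1−p) = 4p − 9; against Y: (-8)p + (-3)(1−p) = −5p − 3.
Setting these equal: 4p − 9 = −5p − 3 ⇒ 9p = 6 ⇒ p = 2/3, and the value is (4)·(2/3) − 9 = -19/3.
For Column: with q = P(X), equating Top's and Bottom's payoffs gives 3q − 8 = −6q − 3 ⇒ q = 5/9.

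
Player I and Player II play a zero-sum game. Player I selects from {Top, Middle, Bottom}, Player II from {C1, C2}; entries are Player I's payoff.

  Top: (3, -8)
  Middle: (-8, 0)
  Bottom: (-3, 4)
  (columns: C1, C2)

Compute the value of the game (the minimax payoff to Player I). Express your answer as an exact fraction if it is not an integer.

Row minima: Top → -8, Middle → -8, Bottom → -3; maximin = -3.
Column maxima: C1 → 3, C2 → 4; minimax = 3.
-3 ≠ 3, so there is no saddle point; optimal play is mixed.
Middle is strictly dominated by Bottom, so Player I never plays it.
On the remaining 2×2 (Top, Bottom vs C1, C2):
Let Player I play Top with probability p. Expected payoff against C1: 3p + (-3)(1−p) = 6p − 3; against C2: (-8)p + 4(1−p) = −12p + 4.
Setting these equal: 6p − 3 = −12p + 4 ⇒ 18p = 7 ⇒ p = 7/18, and the value is (6)·(7/18) − 3 = -2/3.
For Player II: with q = P(C1), equating Top's and Bottom's payoffs gives 11q − 8 = −7q + 4 ⇒ q = 2/3.

-2/3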